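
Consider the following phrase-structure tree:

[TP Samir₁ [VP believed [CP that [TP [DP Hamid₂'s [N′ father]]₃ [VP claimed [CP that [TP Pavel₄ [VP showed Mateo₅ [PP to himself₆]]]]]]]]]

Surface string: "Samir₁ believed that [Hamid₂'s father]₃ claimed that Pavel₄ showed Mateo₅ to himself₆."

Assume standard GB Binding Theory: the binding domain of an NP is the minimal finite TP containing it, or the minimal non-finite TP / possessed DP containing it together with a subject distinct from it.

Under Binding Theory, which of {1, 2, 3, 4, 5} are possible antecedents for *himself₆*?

*himself* is an anaphor, so Principle A applies: it must be bound in its binding domain.
Binding domain of *himself₆*: the embedded TP, whose subject is Pavel₄.
*Samir₁* c-commands the anaphor but is outside its binding domain → cannot satisfy Principle A.
*Hamid₂* does not c-command the anaphor → cannot bind it.
*[Hamid₂'s father]₃* c-commands the anaphor but is outside its binding domain → cannot satisfy Principle A.
*Pavel₄* c-commands the anaphor within its binding domain → licit binder.
*Mateo₅* c-commands the anaphor within its binding domain → licit binder.

{4, 5}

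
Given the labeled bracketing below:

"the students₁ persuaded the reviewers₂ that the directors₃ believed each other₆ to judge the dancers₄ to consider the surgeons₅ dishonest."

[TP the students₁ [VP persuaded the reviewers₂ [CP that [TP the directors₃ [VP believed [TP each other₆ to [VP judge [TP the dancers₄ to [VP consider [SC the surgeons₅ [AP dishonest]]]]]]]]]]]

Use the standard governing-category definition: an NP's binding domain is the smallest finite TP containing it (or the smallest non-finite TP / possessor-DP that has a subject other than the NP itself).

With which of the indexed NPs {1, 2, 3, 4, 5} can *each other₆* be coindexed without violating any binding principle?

{3}

*each other* is an anaphor, so Principle A applies: it must be bound in its binding domain.
Binding domain of *each other₆*: the embedded TP, whose subject is the directors₃.
*the students₁* c-commands the anaphor but is outside its binding domain → cannot satisfy Principle A.
*the reviewers₂* c-commands the anaphor but is outside its binding domain → cannot satisfy Principle A.
*the directors₃* c-commands the anaphor within its binding domain → licit binder.
*the dancers₄* does not c-command the anaphor → cannot bind it.
*the surgeons₅* does not c-command the anaphor → cannot bind it.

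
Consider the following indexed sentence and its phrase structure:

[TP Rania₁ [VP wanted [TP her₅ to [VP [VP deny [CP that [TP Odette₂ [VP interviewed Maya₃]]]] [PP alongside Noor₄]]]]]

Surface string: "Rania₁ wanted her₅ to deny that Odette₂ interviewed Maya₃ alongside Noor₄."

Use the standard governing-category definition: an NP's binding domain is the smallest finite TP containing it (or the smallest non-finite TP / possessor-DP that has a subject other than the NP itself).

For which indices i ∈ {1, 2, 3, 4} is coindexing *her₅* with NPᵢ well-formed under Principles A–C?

none

*her* is a pronoun, so Principle B applies: it must be free in its binding domain.
Binding domain of *her₅*: the matrix TP, whose subject is Rania₁.
*Rania₁* c-commands the pronoun within its binding domain → coindexation would violate Principle B.
*Odette₂*: the pronoun c-commands this R-expression → coindexation would violate Principle C on *Odette₂*.
*Maya₃*: the pronoun c-commands this R-expression → coindexation would violate Principle C on *Maya₃*.
*Noor₄*: the pronoun c-commands this R-expression → coindexation would violate Principle C on *Noor₄*.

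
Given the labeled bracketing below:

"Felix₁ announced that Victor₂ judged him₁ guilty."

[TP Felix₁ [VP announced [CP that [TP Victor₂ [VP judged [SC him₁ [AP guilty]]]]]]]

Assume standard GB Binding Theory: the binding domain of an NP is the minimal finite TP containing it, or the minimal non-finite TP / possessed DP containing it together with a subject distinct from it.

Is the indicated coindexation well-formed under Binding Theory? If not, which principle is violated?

The two coindexed NPs are *Felix₁* and *him₁*.
*him₁* is a pronoun; its binding domain is the embedded TP, whose subject is Victor₂. Within that domain it is c-commanded only by *Victor₂*, which carries a different index — the pronoun is free locally, so Principle B holds.
*Felix₁* is an R-expression; *him₁* does not c-command it, and no other NP shares its index, so Principle C is satisfied.
All principles are respected.

grammatical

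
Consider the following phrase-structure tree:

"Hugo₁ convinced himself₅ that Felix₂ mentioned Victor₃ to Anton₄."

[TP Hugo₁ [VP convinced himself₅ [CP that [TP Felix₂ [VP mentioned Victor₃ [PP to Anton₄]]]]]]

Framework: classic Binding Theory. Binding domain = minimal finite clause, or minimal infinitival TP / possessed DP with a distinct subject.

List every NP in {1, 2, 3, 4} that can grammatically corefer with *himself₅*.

*himself* is an anaphor, so Principle A applies: it must be bound in its binding domain.
Binding domain of *himself₅*: the matrix TP, whose subject is Hugo₁.
*Hugo₁* c-commands the anaphor within its binding domain → licit binder.
*Felix₂* does not c-command the anaphor → cannot bind it.
*Victor₃* does not c-command the anaphor → cannot bind it.
*Anton₄* does not c-command the anaphor → cannot bind it.

{1}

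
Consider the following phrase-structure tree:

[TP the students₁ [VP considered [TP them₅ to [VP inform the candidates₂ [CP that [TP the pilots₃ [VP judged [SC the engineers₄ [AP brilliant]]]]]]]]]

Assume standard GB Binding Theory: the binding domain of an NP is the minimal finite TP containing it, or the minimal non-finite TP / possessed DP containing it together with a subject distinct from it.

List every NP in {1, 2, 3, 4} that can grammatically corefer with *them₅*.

*them* is a pronoun, so Principle B applies: it must be free in its binding domain.
Binding domain of *them₅*: the matrix TP, whose subject is the students₁.
*the students₁* c-commands the pronoun within its binding domain → coindexation would violate Principle B.
*the candidates₂*: the pronoun c-commands this R-expression → coindexation would violate Principle C on *the candidates₂*.
*the pilots₃*: the pronoun c-commands this R-expression → coindexation would violate Principle C on *the pilots₃*.
*the engineers₄*: the pronoun c-commands this R-expression → coindexation would violate Principle C on *the engineers₄*.

none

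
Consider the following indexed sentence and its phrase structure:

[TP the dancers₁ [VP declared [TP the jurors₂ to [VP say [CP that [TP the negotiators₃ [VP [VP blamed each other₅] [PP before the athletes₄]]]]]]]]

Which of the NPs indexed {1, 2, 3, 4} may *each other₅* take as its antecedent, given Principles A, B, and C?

{3}

*each other* is an anaphor, so Principle A applies: it must be bound in its binding domain.
Binding domain of *each other₅*: the embedded TP, whose subject is the negotiators₃.
*the dancers₁* c-commands the anaphor but is outside its binding domain → cannot satisfy Principle A.
*the jurors₂* c-commands the anaphor but is outside its binding domain → cannot satisfy Principle A.
*the negotiators₃* c-commands the anaphor within its binding domain → licit binder.
*the athletes₄* does not c-command the anaphor → cannot bind it.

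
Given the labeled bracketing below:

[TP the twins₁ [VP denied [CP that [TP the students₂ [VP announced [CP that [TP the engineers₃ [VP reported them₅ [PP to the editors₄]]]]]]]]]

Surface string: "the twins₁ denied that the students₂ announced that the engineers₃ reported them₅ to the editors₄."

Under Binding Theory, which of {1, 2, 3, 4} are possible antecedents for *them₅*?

{1, 2}

*them* is a pronoun, so Principle B applies: it must be free in its binding domain.
Binding domain of *them₅*: the embedded TP, whose subject is the engineers₃.
*the twins₁* c-commands the pronoun but from outside its binding domain, and is not c-commanded by it → coindexation permitted.
*the students₂* c-commands the pronoun but from outside its binding domain, and is not c-commanded by it → coindexation permitted.
*the engineers₃* c-commands the pronoun within its binding domain → coindexation would violate Principle B.
*the editors₄*: the pronoun c-commands this R-expression → coindexation would violate Principle C on *the editors₄*.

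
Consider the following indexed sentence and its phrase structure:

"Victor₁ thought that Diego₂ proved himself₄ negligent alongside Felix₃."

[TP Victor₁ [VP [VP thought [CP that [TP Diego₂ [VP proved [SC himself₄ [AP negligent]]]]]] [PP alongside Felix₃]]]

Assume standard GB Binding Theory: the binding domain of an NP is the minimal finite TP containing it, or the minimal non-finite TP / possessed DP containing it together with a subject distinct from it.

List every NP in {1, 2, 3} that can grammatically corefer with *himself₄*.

{2}

*himself* is an anaphor, so Principle A applies: it must be bound in its binding domain.
Binding domain of *himself₄*: the embedded TP, whose subject is Diego₂.
*Victor₁* c-commands the anaphor but is outside its binding domain → cannot satisfy Principle A.
*Diego₂* c-commands the anaphor within its binding domain → licit binder.
*Felix₃* does not c-command the anaphor → cannot bind it.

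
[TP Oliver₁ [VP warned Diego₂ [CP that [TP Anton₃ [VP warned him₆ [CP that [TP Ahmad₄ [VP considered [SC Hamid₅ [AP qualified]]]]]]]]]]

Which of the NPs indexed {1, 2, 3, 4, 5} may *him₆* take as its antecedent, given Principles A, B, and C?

{1, 2}

*him* is a pronoun, so Principle B applies: it must be free in its binding domain.
Binding domain of *him₆*: the embedded TP, whose subject is Anton₃.
*Oliver₁* c-commands the pronoun but from outside its binding domain, and is not c-commanded by it → coindexation permitted.
*Diego₂* c-commands the pronoun but from outside its binding domain, and is not c-commanded by it → coindexation permitted.
*Anton₃* c-commands the pronoun within its binding domain → coindexation would violate Principle B.
*Ahmad₄*: the pronoun c-commands this R-expression → coindexation would violate Principle C on *Ahmad₄*.
*Hamid₅*: the pronoun c-commands this R-expression → coindexation would violate Principle C on *Hamid₅*.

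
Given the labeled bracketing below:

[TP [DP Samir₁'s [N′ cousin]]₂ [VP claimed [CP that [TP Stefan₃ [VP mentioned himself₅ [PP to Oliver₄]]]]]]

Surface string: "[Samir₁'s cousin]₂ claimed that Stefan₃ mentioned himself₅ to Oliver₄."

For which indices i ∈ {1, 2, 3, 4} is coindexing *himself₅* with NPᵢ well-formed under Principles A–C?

{3}

*himself* is an anaphor, so Principle A applies: it must be bound in its binding domain.
Binding domain of *himself₅*: the embedded TP, whose subject is Stefan₃.
*Samir₁* does not c-command the anaphor → cannot bind it.
*[Samir₁'s cousin]₂* c-commands the anaphor but is outside its binding domain → cannot satisfy Principle A.
*Stefan₃* c-commands the anaphor within its binding domain → licit binder.
*Oliver₄* does not c-command the anaphor → cannot bind it.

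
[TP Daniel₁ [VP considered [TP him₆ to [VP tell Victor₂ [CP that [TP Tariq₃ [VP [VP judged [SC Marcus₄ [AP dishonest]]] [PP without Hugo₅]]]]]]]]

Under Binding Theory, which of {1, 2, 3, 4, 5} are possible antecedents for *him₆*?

none

*him* is a pronoun, so Principle B applies: it must be free in its binding domain.
Binding domain of *him₆*: the matrix TP, whose subject is Daniel₁.
*Daniel₁* c-commands the pronoun within its binding domain → coindexation would violate Principle B.
*Victor₂*: the pronoun c-commands this R-expression → coindexation would violate Principle C on *Victor₂*.
*Tariq₃*: the pronoun c-commands this R-expression → coindexation would violate Principle C on *Tariq₃*.
*Marcus₄*: the pronoun c-commands this R-expression → coindexation would violate Principle C on *Marcus₄*.
*Hugo₅*: the pronoun c-commands this R-expression → coindexation would violate Principle C on *Hugo₅*.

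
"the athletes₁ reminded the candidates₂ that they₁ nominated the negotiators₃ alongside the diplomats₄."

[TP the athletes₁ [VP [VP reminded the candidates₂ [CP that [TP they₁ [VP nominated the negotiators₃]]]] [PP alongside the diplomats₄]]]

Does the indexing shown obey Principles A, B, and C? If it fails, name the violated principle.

grammatical

The two coindexed NPs are *the athletes₁* and *they₁*.
*they₁* is a pronoun; nothing c-commands it within its binding domain (the embedded TP.), so Principle B holds trivially.
*the athletes₁* is an R-expression; *they₁* does not c-command it, and no other NP shares its index, so Principle C is satisfied.
All principles are respected.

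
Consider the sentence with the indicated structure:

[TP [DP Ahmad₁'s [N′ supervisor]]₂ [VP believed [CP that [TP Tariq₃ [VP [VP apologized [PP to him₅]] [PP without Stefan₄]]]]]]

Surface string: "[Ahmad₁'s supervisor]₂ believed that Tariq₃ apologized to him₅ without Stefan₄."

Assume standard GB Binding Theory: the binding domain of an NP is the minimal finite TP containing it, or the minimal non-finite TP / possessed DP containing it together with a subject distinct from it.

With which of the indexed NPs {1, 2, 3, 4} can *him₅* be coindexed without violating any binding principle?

{1, 2, 4}

*him* is a pronoun, so Principle B applies: it must be free in its binding domain.
Binding domain of *him₅*: the embedded TP, whose subject is Tariq₃.
*Ahmad₁* and the pronoun do not c-command one another → neither Principle B nor Principle C is at stake; coindexation permitted.
*[Ahmad₁'s supervisor]₂* c-commands the pronoun but from outside its binding domain, and is not c-commanded by it → coindexation permitted.
*Tariq₃* c-commands the pronoun within its binding domain → coindexation would violate Principle B.
*Stefan₄* and the pronoun do not c-command one another → neither Principle B nor Principle C is at stake; coindexation permitted.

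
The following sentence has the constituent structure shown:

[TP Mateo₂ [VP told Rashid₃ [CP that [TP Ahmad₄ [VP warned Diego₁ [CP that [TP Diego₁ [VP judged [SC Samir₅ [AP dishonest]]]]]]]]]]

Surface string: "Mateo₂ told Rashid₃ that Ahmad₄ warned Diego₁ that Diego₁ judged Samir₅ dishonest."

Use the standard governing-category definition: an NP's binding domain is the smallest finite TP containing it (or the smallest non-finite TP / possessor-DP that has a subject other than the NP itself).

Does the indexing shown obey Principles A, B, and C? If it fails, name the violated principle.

The two coindexed NPs are *Diego₁* (the lower occurrence) and *Diego₁* (the higher occurrence).
*Diego₁* (the lower occurrence) is an R-expression. Principle C requires it to be free everywhere.
*Diego₁* (the higher occurrence) c-commands it and carries the same index.
The R-expression is bound → Principle C violation.

Principle C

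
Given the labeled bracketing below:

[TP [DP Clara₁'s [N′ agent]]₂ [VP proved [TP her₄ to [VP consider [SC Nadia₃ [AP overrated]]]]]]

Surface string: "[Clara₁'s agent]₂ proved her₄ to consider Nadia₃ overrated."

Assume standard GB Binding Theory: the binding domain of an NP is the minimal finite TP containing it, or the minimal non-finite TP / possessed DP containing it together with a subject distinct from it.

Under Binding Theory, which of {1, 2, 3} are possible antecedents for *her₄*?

*her* is a pronoun, so Principle B applies: it must be free in its binding domain.
Binding domain of *her₄*: the matrix TP, whose subject is [Clara₁'s agent]₂.
*Clara₁* and the pronoun do not c-command one another → neither Principle B nor Principle C is at stake; coindexation permitted.
*[Clara₁'s agent]₂* c-commands the pronoun within its binding domain → coindexation would violate Principle B.
*Nadia₃*: the pronoun c-commands this R-expression → coindexation would violate Principle C on *Nadia₃*.

{1}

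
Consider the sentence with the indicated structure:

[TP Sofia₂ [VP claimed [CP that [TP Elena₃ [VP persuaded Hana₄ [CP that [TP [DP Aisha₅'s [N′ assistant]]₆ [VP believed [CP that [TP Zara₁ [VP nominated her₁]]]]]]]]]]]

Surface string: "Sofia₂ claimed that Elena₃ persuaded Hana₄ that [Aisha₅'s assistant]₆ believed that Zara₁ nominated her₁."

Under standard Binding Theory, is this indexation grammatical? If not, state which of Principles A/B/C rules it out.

The two coindexed NPs are *Zara₁* and *her₁*.
*her₁* is a pronoun. Its binding domain is the embedded TP, whose subject is Zara₁.
*Zara₁* c-commands it within that domain and carries the same index.
The pronoun is locally bound → Principle B violation.

Principle B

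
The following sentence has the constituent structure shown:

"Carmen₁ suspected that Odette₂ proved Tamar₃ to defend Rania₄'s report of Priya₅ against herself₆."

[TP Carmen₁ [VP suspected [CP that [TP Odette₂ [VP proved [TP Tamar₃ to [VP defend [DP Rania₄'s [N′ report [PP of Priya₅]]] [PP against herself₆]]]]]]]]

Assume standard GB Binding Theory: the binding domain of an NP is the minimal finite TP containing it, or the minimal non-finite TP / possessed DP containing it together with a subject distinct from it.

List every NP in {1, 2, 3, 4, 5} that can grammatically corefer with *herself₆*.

*herself* is an anaphor, so Principle A applies: it must be bound in its binding domain.
Binding domain of *herself₆*: the embedded TP, whose subject is Tamar₃.
*Carmen₁* c-commands the anaphor but is outside its binding domain → cannot satisfy Principle A.
*Odette₂* c-commands the anaphor but is outside its binding domain → cannot satisfy Principle A.
*Tamar₃* c-commands the anaphor within its binding domain → licit binder.
*Rania₄* does not c-command the anaphor → cannot bind it.
*Priya₅* does not c-command the anaphor → cannot bind it.

{3}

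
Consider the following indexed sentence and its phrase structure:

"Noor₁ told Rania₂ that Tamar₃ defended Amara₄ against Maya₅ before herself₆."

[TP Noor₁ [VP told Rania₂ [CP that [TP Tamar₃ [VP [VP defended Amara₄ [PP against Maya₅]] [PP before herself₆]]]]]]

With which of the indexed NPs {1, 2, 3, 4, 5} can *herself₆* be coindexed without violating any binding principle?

{3}

*herself* is an anaphor, so Principle A applies: it must be bound in its binding domain.
Binding domain of *herself₆*: the embedded TP, whose subject is Tamar₃.
*Noor₁* c-commands the anaphor but is outside its binding domain → cannot satisfy Principle A.
*Rania₂* c-commands the anaphor but is outside its binding domain → cannot satisfy Principle A.
*Tamar₃* c-commands the anaphor within its binding domain → licit binder.
*Amara₄* does not c-command the anaphor → cannot bind it.
*Maya₅* does not c-command the anaphor → cannot bind it.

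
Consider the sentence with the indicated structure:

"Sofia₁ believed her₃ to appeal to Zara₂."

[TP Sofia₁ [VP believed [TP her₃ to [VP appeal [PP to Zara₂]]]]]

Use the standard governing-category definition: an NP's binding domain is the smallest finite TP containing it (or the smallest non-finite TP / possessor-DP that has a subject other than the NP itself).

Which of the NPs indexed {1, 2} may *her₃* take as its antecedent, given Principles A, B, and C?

*her* is a pronoun, so Principle B applies: it must be free in its binding domain.
Binding domain of *her₃*: the matrix TP, whose subject is Sofia₁.
*Sofia₁* c-commands the pronoun within its binding domain → coindexation would violate Principle B.
*Zara₂*: the pronoun c-commands this R-expression → coindexation would violate Principle C on *Zara₂*.

none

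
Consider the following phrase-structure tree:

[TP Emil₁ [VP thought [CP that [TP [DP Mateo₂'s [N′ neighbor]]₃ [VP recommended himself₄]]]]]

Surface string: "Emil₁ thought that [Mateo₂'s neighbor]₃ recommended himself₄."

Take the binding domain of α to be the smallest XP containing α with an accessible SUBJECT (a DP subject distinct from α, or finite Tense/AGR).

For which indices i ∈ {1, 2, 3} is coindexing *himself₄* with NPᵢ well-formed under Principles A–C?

{3}

*himself* is an anaphor, so Principle A applies: it must be bound in its binding domain.
Binding domain of *himself₄*: the embedded TP, whose subject is [Mateo₂'s neighbor]₃.
*Emil₁* c-commands the anaphor but is outside its binding domain → cannot satisfy Principle A.
*Mateo₂* does not c-command the anaphor → cannot bind it.
*[Mateo₂'s neighbor]₃* c-commands the anaphor within its binding domain → licit binder.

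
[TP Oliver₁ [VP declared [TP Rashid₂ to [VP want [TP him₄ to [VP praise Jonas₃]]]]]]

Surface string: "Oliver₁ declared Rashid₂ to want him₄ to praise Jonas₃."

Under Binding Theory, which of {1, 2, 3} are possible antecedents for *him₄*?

{1}

*him* is a pronoun, so Principle B applies: it must be free in its binding domain.
Binding domain of *him₄*: the embedded TP, whose subject is Rashid₂.
*Oliver₁* c-commands the pronoun but from outside its binding domain, and is not c-commanded by it → coindexation permitted.
*Rashid₂* c-commands the pronoun within its binding domain → coindexation would violate Principle B.
*Jonas₃*: the pronoun c-commands this R-expression → coindexation would violate Principle C on *Jonas₃*.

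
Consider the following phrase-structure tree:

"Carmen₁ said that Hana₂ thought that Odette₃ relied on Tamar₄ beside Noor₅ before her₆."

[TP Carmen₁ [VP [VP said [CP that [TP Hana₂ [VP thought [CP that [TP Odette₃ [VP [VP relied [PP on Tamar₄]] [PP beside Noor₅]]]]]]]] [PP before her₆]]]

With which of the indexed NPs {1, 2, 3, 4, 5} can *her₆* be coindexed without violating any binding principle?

{2, 3, 4, 5}

*her* is a pronoun, so Principle B applies: it must be free in its binding domain.
Binding domain of *her₆*: the matrix TP, whose subject is Carmen₁.
*Carmen₁* c-commands the pronoun within its binding domain → coindexation would violate Principle B.
*Hana₂* and the pronoun do not c-command one another → neither Principle B nor Principle C is at stake; coindexation permitted.
*Odette₃* and the pronoun do not c-command one another → neither Principle B nor Principle C is at stake; coindexation permitted.
*Tamar₄* and the pronoun do not c-command one another → neither Principle B nor Principle C is at stake; coindexation permitted.
*Noor₅* and the pronoun do not c-command one another → neither Principle B nor Principle C is at stake; coindexation permitted.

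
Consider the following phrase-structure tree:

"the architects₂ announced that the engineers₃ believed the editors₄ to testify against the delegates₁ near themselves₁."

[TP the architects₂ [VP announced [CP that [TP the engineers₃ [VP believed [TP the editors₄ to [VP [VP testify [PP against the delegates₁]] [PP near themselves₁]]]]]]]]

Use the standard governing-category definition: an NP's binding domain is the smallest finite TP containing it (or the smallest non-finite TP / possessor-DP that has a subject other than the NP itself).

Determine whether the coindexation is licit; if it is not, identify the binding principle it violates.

Principle A

The two coindexed NPs are *the delegates₁* and *themselves₁*.
*themselves₁* is an anaphor. Principle A requires it to be bound within its binding domain — the embedded TP, whose subject is the editors₄.
Within that domain it is c-commanded by *the editors₄*, which does not share its index.
*the delegates₁* does not c-command the anaphor at all.
The anaphor is unbound in its domain → Principle A violation.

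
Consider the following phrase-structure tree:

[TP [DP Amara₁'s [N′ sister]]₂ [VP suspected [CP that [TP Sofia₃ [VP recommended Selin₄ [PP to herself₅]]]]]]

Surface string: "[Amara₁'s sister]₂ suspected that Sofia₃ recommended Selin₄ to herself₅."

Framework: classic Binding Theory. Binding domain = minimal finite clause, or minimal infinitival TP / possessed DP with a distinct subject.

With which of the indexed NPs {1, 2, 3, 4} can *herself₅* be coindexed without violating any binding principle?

{3, 4}

*herself* is an anaphor, so Principle A applies: it must be bound in its binding domain.
Binding domain of *herself₅*: the embedded TP, whose subject is Sofia₃.
*Amara₁* does not c-command the anaphor → cannot bind it.
*[Amara₁'s sister]₂* c-commands the anaphor but is outside its binding domain → cannot satisfy Principle A.
*Sofia₃* c-commands the anaphor within its binding domain → licit binder.
*Selin₄* c-commands the anaphor within its binding domain → licit binder.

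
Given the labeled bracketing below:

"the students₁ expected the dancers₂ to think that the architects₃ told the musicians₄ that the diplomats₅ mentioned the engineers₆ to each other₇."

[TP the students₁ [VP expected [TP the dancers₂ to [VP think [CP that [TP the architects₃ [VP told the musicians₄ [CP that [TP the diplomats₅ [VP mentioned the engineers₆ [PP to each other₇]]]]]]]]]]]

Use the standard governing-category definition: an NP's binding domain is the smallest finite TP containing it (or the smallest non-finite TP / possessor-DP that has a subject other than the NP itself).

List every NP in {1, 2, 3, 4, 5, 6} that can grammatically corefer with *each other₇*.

*each other* is an anaphor, so Principle A applies: it must be bound in its binding domain.
Binding domain of *each other₇*: the embedded TP, whose subject is the diplomats₅.
*the students₁* c-commands the anaphor but is outside its binding domain → cannot satisfy Principle A.
*the dancers₂* c-commands the anaphor but is outside its binding domain → cannot satisfy Principle A.
*the architects₃* c-commands the anaphor but is outside its binding domain → cannot satisfy Principle A.
*the musicians₄* c-commands the anaphor but is outside its binding domain → cannot satisfy Principle A.
*the diplomats₅* c-commands the anaphor within its binding domain → licit binder.
*the engineers₆* c-commands the anaphor within its binding domain → licit binder.

{5, 6}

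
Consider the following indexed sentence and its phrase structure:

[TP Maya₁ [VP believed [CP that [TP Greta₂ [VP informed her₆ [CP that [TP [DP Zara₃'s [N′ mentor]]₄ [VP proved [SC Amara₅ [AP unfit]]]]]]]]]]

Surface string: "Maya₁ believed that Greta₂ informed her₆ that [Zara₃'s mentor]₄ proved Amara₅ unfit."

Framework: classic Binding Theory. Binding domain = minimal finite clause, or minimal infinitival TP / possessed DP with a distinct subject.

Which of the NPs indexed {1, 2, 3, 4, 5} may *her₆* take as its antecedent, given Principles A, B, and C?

*her* is a pronoun, so Principle B applies: it must be free in its binding domain.
Binding domain of *her₆*: the embedded TP, whose subject is Greta₂.
*Maya₁* c-commands the pronoun but from outside its binding domain, and is not c-commanded by it → coindexation permitted.
*Greta₂* c-commands the pronoun within its binding domain → coindexation would violate Principle B.
*Zara₃*: the pronoun c-commands this R-expression → coindexation would violate Principle C on *Zara₃*.
*[Zara₃'s mentor]₄*: the pronoun c-commands this R-expression → coindexation would violate Principle C on *[Zara₃'s mentor]₄*.
*Amara₅*: the pronoun c-commands this R-expression → coindexation would violate Principle C on *Amara₅*.

{1}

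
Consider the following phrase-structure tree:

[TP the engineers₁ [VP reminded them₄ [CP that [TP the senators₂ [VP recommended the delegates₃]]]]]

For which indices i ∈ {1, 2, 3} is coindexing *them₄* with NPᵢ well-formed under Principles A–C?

*them* is a pronoun, so Principle B applies: it must be free in its binding domain.
Binding domain of *them₄*: the matrix TP, whose subject is the engineers₁.
*the engineers₁* c-commands the pronoun within its binding domain → coindexation would violate Principle B.
*the senators₂*: the pronoun c-commands this R-expression → coindexation would violate Principle C on *the senators₂*.
*the delegates₃*: the pronoun c-commands this R-expression → coindexation would violate Principle C on *the delegates₃*.

none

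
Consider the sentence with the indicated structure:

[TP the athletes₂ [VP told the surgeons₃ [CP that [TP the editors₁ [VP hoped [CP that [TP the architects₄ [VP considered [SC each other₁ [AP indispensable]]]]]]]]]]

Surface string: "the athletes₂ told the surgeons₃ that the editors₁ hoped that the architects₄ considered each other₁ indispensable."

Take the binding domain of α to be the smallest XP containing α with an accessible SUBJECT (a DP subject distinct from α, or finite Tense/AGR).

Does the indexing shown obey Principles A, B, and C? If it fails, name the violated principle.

The two coindexed NPs are *the editors₁* and *each other₁*.
*each other₁* is an anaphor. Principle A requires it to be bound within its binding domain — the embedded TP, whose subject is the architects₄.
Within that domain it is c-commanded by *the architects₄*, which does not share its index.
*the editors₁* does c-command the anaphor, but from outside its binding domain.
The anaphor is unbound in its domain → Principle A violation.

Principle A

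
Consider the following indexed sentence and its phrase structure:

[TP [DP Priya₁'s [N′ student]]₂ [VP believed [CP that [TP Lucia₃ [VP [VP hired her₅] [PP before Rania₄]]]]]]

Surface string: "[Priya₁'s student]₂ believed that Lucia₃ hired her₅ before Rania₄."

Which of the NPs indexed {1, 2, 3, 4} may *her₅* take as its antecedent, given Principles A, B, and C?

{1, 2, 4}

*her* is a pronoun, so Principle B applies: it must be free in its binding domain.
Binding domain of *her₅*: the embedded TP, whose subject is Lucia₃.
*Priya₁* and the pronoun do not c-command one another → neither Principle B nor Principle C is at stake; coindexation permitted.
*[Priya₁'s student]₂* c-commands the pronoun but from outside its binding domain, and is not c-commanded by it → coindexation permitted.
*Lucia₃* c-commands the pronoun within its binding domain → coindexation would violate Principle B.
*Rania₄* and the pronoun do not c-command one another → neither Principle B nor Principle C is at stake; coindexation permitted.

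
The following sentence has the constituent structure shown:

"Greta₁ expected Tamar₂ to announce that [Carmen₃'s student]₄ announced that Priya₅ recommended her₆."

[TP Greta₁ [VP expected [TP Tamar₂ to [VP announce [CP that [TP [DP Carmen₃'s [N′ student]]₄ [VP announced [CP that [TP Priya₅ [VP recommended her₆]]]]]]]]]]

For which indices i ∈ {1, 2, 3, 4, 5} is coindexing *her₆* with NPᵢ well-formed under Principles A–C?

{1, 2, 3, 4}

*her* is a pronoun, so Principle B applies: it must be free in its binding domain.
Binding domain of *her₆*: the embedded TP, whose subject is Priya₅.
*Greta₁* c-commands the pronoun but from outside its binding domain, and is not c-commanded by it → coindexation permitted.
*Tamar₂* c-commands the pronoun but from outside its binding domain, and is not c-commanded by it → coindexation permitted.
*Carmen₃* and the pronoun do not c-command one another → neither Principle B nor Principle C is at stake; coindexation permitted.
*[Carmen₃'s student]₄* c-commands the pronoun but from outside its binding domain, and is not c-commanded by it → coindexation permitted.
*Priya₅* c-commands the pronoun within its binding domain → coindexation would violate Principle B.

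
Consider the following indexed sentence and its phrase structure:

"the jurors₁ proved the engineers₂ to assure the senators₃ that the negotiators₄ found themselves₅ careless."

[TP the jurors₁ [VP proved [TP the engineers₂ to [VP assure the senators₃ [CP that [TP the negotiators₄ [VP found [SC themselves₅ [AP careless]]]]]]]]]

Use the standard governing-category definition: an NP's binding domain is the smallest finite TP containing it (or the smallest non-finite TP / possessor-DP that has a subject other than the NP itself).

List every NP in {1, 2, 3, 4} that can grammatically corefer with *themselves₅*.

{4}

*themselves* is an anaphor, so Principle A applies: it must be bound in its binding domain.
Binding domain of *themselves₅*: the embedded TP, whose subject is the negotiators₄.
*the jurors₁* c-commands the anaphor but is outside its binding domain → cannot satisfy Principle A.
*the engineers₂* c-commands the anaphor but is outside its binding domain → cannot satisfy Principle A.
*the senators₃* c-commands the anaphor but is outside its binding domain → cannot satisfy Principle A.
*the negotiators₄* c-commands the anaphor within its binding domain → licit binder.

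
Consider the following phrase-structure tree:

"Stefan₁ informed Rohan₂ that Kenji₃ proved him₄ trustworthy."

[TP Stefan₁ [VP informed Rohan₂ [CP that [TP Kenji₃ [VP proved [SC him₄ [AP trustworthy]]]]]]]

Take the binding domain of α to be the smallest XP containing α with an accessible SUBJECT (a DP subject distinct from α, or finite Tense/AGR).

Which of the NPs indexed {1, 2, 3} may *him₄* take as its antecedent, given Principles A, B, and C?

*him* is a pronoun, so Principle B applies: it must be free in its binding domain.
Binding domain of *him₄*: the embedded TP, whose subject is Kenji₃.
*Stefan₁* c-commands the pronoun but from outside its binding domain, and is not c-commanded by it → coindexation permitted.
*Rohan₂* c-commands the pronoun but from outside its binding domain, and is not c-commanded by it → coindexation permitted.
*Kenji₃* c-commands the pronoun within its binding domain → coindexation would violate Principle B.

{1, 2}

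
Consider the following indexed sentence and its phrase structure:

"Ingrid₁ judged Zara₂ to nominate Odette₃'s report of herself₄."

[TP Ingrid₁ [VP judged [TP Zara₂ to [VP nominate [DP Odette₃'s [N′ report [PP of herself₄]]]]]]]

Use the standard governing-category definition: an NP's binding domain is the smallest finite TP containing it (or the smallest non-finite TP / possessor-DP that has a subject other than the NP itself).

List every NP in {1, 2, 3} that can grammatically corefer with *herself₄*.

*herself* is an anaphor, so Principle A applies: it must be bound in its binding domain.
Binding domain of *herself₄*: the possessed DP, whose subject is Odette₃.
*Ingrid₁* c-commands the anaphor but is outside its binding domain → cannot satisfy Principle A.
*Zara₂* c-commands the anaphor but is outside its binding domain → cannot satisfy Principle A.
*Odette₃* c-commands the anaphor within its binding domain → licit binder.

{3}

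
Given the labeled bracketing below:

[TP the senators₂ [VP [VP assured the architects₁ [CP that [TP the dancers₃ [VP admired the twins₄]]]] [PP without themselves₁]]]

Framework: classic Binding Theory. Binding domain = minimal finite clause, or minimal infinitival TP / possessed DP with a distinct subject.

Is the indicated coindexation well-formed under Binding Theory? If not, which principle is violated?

Principle A

The two coindexed NPs are *the architects₁* and *themselves₁*.
*themselves₁* is an anaphor. Principle A requires it to be bound within its binding domain — the matrix TP, whose subject is the senators₂.
Within that domain it is c-commanded by *the senators₂*, which does not share its index.
*the architects₁* does not c-command the anaphor at all.
The anaphor is unbound in its domain → Principle A violation.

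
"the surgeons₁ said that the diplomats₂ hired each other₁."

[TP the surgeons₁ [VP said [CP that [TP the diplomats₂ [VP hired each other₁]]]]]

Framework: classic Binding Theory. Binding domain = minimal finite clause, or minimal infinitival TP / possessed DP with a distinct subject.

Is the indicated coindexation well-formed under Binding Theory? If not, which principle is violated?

Principle A

The two coindexed NPs are *the surgeons₁* and *each other₁*.
*each other₁* is an anaphor. Principle A requires it to be bound within its binding domain — the embedded TP, whose subject is the diplomats₂.
Within that domain it is c-commanded by *the diplomats₂*, which does not share its index.
*the surgeons₁* does c-command the anaphor, but from outside its binding domain.
The anaphor is unbound in its domain → Principle A violation.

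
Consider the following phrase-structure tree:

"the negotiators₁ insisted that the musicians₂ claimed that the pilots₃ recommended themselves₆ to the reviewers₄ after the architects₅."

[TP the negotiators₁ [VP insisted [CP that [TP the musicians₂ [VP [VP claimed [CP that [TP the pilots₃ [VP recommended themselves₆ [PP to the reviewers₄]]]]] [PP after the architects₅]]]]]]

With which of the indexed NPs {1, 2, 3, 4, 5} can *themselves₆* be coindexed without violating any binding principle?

{3}

*themselves* is an anaphor, so Principle A applies: it must be bound in its binding domain.
Binding domain of *themselves₆*: the embedded TP, whose subject is the pilots₃.
*the negotiators₁* c-commands the anaphor but is outside its binding domain → cannot satisfy Principle A.
*the musicians₂* c-commands the anaphor but is outside its binding domain → cannot satisfy Principle A.
*the pilots₃* c-commands the anaphor within its binding domain → licit binder.
*the reviewers₄* does not c-command the anaphor → cannot bind it.
*the architects₅* does not c-command the anaphor → cannot bind it.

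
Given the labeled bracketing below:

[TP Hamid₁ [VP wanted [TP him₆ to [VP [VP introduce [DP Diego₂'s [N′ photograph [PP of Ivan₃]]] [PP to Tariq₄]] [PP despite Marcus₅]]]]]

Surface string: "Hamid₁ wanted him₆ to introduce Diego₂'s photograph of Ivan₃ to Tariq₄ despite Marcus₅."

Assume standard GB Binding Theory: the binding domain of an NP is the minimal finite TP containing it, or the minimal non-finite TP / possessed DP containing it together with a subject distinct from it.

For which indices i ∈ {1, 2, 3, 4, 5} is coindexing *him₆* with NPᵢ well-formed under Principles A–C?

none

*him* is a pronoun, so Principle B applies: it must be free in its binding domain.
Binding domain of *him₆*: the matrix TP, whose subject is Hamid₁.
*Hamid₁* c-commands the pronoun within its binding domain → coindexation would violate Principle B.
*Diego₂*: the pronoun c-commands this R-expression → coindexation would violate Principle C on *Diego₂*.
*Ivan₃*: the pronoun c-commands this R-expression → coindexation would violate Principle C on *Ivan₃*.
*Tariq₄*: the pronoun c-commands this R-expression → coindexation would violate Principle C on *Tariq₄*.
*Marcus₅*: the pronoun c-commands this R-expression → coindexation would violate Principle C on *Marcus₅*.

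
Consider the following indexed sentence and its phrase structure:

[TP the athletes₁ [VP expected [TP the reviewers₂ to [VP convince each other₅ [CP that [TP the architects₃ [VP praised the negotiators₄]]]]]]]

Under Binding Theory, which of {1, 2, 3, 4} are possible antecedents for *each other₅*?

*each other* is an anaphor, so Principle A applies: it must be bound in its binding domain.
Binding domain of *each other₅*: the embedded TP, whose subject is the reviewers₂.
*the athletes₁* c-commands the anaphor but is outside its binding domain → cannot satisfy Principle A.
*the reviewers₂* c-commands the anaphor within its binding domain → licit binder.
*the architects₃* does not c-command the anaphor → cannot bind it.
*the negotiators₄* does not c-command the anaphor → cannot bind it.

{2}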